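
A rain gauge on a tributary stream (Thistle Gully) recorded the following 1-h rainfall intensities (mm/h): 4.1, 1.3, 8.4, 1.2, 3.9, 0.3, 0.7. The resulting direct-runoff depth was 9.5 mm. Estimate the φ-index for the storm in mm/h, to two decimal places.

Only the 3 blocks with intensity above φ contribute runoff: 4.1, 8.4, 3.9 mm/h.
Σ(I−φ)·Δt = d  ⇒  (4.1+8.4+3.9 − 3φ)·1 = 9.5
φ = (16.40 − 9.5/1) / 3 = 2.30 mm/h.

φ ≈ 2.30 mm/h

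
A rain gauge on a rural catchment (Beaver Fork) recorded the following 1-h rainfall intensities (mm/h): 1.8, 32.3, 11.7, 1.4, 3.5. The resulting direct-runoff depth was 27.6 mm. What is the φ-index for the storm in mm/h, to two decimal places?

φ ≈ 8.20 mm/h

Only the 2 blocks with intensity above φ contribute runoff: 32.3, 11.7 mm/h.
Σ(I−φ)·Δt = d  ⇒  (32.3+11.7 − 2φ)·1 = 27.6
φ = (44.00 − 27.6/1) / 2 = 8.20 mm/h.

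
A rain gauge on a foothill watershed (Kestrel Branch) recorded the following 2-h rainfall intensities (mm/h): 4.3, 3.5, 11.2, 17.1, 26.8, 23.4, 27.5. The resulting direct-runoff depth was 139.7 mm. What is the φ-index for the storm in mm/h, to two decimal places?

φ ≈ 7.23 mm/h

Only the 5 blocks with intensity above φ contribute runoff: 11.2, 17.1, 26.8, 23.4, 27.5 mm/h.
Σ(I−φ)·Δt = d  ⇒  (11.2+17.1+26.8+23.4+27.5 − 5φ)·2 = 139.7
φ = (106.0 − 139.7/2) / 5 = 7.23 mm/h.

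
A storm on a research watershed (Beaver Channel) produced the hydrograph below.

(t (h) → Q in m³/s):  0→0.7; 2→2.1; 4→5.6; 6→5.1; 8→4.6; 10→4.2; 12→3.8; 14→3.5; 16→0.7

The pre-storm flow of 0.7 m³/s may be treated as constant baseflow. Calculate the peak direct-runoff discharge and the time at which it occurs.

Q_p = 4.9 m³/s at t = 4 h

Subtracting baseflow gives direct-runoff ordinates: 0.0, 1.4, 4.9, 4.4, 3.9, 3.5, 3.1, 2.8, 0.0 m³/s.
The maximum is 4.9 m³/s, occurring at the reading for t = 4 h.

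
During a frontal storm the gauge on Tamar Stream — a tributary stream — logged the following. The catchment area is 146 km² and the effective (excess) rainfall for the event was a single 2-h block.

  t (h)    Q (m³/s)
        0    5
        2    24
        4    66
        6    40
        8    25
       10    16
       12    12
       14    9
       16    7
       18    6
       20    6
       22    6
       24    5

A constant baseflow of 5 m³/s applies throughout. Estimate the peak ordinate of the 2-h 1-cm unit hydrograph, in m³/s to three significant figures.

Direct runoff: 0.0, 19.0, 61.0, 35.0, 20.0, 11.0, 7.0, 4.0, 2.0, 1.0, 1.0, 1.0, 0.0 m³/s; ΣQ_DR = 162.0 m³/s, peak = 61.0 m³/s.
Runoff depth d = ΣQ_DR·Δt / A = 162.0 × 7200 / (146 km²) = 7.989 mm.
The 1-cm UH is the DRH scaled by (10 mm)/d, so U_p = 61.0 × 10/7.989 = 76.4 m³/s.

U_p ≈ 76.4 m³/s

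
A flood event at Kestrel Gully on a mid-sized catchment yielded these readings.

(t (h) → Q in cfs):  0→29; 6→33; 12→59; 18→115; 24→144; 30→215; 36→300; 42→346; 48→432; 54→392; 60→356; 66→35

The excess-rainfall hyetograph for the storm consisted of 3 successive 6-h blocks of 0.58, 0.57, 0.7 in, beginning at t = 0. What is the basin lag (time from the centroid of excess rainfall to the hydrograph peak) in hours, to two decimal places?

t_L ≈ 38.61 h

Centroid of excess rainfall: t_c = Σ P_i·t̄_i / ΣP_i = 9.3892 h (block centres at 3, 9, 15 h).
Hydrograph peak occurs at t = 48 h, so basin lag t_L = 48 − 9.3892 = 38.61 h.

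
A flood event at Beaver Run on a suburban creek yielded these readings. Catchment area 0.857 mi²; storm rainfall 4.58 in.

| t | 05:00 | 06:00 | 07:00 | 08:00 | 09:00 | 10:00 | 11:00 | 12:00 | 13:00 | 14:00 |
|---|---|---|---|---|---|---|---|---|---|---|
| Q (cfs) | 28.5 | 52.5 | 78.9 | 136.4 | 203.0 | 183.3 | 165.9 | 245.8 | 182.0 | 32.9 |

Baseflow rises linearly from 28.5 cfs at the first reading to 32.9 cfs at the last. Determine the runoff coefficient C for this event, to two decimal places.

ΣQ_DR = 1002 cfs; V = ΣQ_DR·Δt = 3.608 × 10^6 ft³.
Runoff depth d = V / A = 1.812 in.
C = d / P = 1.812 / 4.58 = 0.40.

C ≈ 0.40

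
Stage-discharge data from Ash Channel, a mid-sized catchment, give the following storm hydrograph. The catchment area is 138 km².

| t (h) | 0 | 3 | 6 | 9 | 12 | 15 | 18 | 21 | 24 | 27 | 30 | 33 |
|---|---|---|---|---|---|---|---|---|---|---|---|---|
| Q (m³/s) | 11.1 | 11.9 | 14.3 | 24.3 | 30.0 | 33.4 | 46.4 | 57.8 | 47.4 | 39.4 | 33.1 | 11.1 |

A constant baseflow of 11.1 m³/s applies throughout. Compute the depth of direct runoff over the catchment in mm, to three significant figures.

d ≈ 17.8 mm

Direct runoff: 0.0, 0.8, 3.2, 13.2, 18.9, 22.3, 35.3, 46.7, 36.3, 28.3, 22.0, 0.0 m³/s; ΣQ_DR = 227.0 m³/s.
V = ΣQ_DR · Δt = 227.0 × 10800 s = 2.452 × 10^6 m³.
Over A = 138 km², depth = V / A = 17.8 mm.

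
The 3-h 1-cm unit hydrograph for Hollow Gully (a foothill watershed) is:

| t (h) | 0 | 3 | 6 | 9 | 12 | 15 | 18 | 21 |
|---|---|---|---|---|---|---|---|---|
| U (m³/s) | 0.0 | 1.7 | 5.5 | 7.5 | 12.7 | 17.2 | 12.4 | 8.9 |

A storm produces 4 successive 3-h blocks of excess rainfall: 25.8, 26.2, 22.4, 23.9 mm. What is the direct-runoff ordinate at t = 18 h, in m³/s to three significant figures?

By discrete convolution, Q_j = Σ (P_i / 10 mm) · U_{j−i}.
At t = 18 h (j=6): Q = (25.8/10)·12.4 + (26.2/10)·17.2 + (22.4/10)·12.7 + (23.9/10)·7.5 = 123 m³/s.

Q ≈ 123 m³/s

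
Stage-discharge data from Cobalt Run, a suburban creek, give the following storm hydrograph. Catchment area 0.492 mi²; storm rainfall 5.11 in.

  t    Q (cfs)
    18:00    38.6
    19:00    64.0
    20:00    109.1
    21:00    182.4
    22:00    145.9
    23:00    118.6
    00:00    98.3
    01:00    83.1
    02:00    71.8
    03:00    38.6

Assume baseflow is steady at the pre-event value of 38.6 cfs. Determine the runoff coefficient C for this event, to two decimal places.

C ≈ 0.35

ΣQ_DR = 564.4 cfs; V = ΣQ_DR·Δt = 2.032 × 10^6 ft³.
Runoff depth d = V / A = 1.778 in.
C = d / P = 1.778 / 5.11 = 0.35.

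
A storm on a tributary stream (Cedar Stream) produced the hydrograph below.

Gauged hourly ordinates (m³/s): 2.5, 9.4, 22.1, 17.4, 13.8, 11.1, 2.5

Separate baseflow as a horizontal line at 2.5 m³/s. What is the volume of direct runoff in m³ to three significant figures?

V ≈ 2.21 × 10^5 m³

Direct-runoff ordinates (Q − Q_b): 0.0, 6.9, 19.6, 14.9, 11.3, 8.6, 0.0 m³/s.
ΣQ_DR = 61.30 m³/s.
With Δt = 1 h = 3600 s, V = ΣQ_DR · Δt = 61.30 × 3600 = 2.21 × 10^5 m³.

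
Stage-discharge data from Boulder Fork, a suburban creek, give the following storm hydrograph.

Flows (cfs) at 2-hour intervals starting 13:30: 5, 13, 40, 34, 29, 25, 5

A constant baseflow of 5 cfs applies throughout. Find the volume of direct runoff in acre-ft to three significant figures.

Direct-runoff ordinates (Q − Q_b): 0.0, 8.0, 35.0, 29.0, 24.0, 20.0, 0.0 cfs.
ΣQ_DR = 116.0 cfs.
With Δt = 2 h = 7200 s, V = ΣQ_DR · Δt = 116.0 × 7200 = 8.35 × 10^5 ft³ = 19.2 acre-ft.

V ≈ 19.2 acre-ft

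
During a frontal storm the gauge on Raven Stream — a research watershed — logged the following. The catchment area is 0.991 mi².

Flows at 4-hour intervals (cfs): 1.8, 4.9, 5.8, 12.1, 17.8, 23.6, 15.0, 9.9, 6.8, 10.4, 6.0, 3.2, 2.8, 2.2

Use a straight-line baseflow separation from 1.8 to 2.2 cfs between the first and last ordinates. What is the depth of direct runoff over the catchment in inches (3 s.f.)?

d ≈ 0.590 in

Direct runoff: 0.00, 3.07, 3.94, 10.21, 15.88, 21.65, 13.02, 7.88, 4.75, 8.32, 3.89, 1.06, 0.63, 0.00 cfs; ΣQ_DR = 94.30 cfs.
V = ΣQ_DR · Δt = 94.30 × 14400 s = 1.358 × 10^6 ft³.
Over A = 0.991 mi², depth = V / A = 0.590 in.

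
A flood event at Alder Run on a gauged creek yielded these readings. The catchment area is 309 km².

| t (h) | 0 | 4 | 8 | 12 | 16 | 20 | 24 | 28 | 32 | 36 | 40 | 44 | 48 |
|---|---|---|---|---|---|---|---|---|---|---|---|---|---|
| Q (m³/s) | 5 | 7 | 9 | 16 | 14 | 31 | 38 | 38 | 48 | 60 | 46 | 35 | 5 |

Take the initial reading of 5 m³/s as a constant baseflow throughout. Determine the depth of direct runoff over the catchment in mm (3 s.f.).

d ≈ 13.4 mm

Direct runoff: 0.0, 2.0, 4.0, 11.0, 9.0, 26.0, 33.0, 33.0, 43.0, 55.0, 41.0, 30.0, 0.0 m³/s; ΣQ_DR = 287.0 m³/s.
V = ΣQ_DR · Δt = 287.0 × 14400 s = 4.133 × 10^6 m³.
Over A = 309 km², depth = V / A = 13.4 mm.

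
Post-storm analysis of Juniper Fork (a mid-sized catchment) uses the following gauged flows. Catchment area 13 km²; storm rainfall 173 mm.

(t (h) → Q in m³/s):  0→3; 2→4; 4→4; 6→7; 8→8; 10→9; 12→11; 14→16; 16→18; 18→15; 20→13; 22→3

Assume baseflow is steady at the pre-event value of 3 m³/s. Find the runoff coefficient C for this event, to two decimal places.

ΣQ_DR = 75.00 m³/s; V = ΣQ_DR·Δt = 5.400 × 10^5 m³.
Runoff depth d = V / A = 41.54 mm.
C = d / P = 41.54 / 173 = 0.24.

C ≈ 0.24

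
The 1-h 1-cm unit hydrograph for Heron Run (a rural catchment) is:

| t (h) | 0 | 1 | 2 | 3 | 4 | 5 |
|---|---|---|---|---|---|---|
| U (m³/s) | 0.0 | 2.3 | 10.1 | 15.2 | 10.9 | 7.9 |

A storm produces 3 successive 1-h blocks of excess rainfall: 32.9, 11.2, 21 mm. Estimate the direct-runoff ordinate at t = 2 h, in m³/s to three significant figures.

By discrete convolution, Q_j = Σ (P_i / 10 mm) · U_{j−i}.
At t = 2 h (j=2): Q = (32.9/10)·10.1 + (11.2/10)·2.3 + (21/10)·0.0 = 35.8 m³/s.

Q ≈ 35.8 m³/s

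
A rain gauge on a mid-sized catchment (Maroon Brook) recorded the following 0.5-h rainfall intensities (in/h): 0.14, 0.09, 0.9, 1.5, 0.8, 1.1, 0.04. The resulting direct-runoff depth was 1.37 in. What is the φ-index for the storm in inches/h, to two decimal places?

Only the 4 blocks with intensity above φ contribute runoff: 0.9, 1.5, 0.8, 1.1 in/h.
Σ(I−φ)·Δt = d  ⇒  (0.9+1.5+0.8+1.1 − 4φ)·0.5 = 1.37
φ = (4.300 − 1.37/0.5) / 4 = 0.39 in/h.

φ ≈ 0.39 in/h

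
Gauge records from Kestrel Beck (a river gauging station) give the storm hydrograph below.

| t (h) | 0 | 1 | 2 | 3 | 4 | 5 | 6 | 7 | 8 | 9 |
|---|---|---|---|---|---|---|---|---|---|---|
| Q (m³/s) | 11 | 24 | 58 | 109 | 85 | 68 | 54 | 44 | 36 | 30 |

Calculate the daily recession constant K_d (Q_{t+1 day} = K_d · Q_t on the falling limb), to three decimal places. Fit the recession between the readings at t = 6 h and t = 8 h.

Between t = 6 h and t = 8 h the flow falls from 54 to 36 m³/s over 2×1 h = 2 h.
Per-interval ratio K = (36/54)^(1/2) = 0.8165; K_d = K^(24/1) = 0.008.

K_d ≈ 0.008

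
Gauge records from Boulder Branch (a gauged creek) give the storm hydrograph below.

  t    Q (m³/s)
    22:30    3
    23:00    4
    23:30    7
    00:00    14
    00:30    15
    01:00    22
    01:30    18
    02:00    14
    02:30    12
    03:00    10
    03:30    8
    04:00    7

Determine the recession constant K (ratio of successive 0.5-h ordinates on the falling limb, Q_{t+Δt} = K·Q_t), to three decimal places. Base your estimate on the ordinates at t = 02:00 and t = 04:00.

K ≈ 0.841

Using the recession-limb readings at t = 02:00 and t = 04:00: Q falls from 14 to 7 m³/s over 4 intervals.
K = (Q₂/Q₁)^(1/4) = (7/14)^(1/4) = 0.841.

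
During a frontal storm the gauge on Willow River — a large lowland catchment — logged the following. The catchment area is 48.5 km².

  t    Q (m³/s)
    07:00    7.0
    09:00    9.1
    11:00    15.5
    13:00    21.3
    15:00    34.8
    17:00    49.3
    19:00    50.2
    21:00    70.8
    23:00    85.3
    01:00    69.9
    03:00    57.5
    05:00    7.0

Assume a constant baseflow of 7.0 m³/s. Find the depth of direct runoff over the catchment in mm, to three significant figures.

d ≈ 58.4 mm

Direct runoff: 0.0, 2.1, 8.5, 14.3, 27.8, 42.3, 43.2, 63.8, 78.3, 62.9, 50.5, 0.0 m³/s; ΣQ_DR = 393.7 m³/s.
V = ΣQ_DR · Δt = 393.7 × 7200 s = 2.835 × 10^6 m³.
Over A = 48.5 km², depth = V / A = 58.4 mm.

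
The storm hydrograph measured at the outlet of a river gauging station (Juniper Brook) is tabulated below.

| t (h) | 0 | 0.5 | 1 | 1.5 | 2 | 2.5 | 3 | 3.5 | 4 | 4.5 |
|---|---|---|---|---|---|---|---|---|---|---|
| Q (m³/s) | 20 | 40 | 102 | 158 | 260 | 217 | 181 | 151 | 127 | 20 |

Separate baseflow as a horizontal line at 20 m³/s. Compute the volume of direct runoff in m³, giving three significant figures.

V ≈ 1.94 × 10^6 m³

Direct-runoff ordinates (Q − Q_b): 0.0, 20.0, 82.0, 138.0, 240.0, 197.0, 161.0, 131.0, 107.0, 0.0 m³/s.
ΣQ_DR = 1076 m³/s.
With Δt = 0.5 h = 1800 s, V = ΣQ_DR · Δt = 1076 × 1800 = 1.94 × 10^6 m³.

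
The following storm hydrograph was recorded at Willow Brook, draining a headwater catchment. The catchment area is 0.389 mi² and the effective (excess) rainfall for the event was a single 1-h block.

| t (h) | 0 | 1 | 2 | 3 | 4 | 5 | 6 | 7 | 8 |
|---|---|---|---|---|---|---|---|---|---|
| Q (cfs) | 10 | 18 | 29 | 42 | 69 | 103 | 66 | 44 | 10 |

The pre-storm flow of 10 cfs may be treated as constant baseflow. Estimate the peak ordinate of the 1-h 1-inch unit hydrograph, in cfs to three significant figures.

U_p ≈ 77.6 cfs

Direct runoff: 0.0, 8.0, 19.0, 32.0, 59.0, 93.0, 56.0, 34.0, 0.0 cfs; ΣQ_DR = 301.0 cfs, peak = 93.0 cfs.
Runoff depth d = ΣQ_DR·Δt / A = 301.0 × 3600 / (0.389 mi²) = 1.199 in.
The 1-inch UH is the DRH scaled by (1 in)/d, so U_p = 93.0 × 1/1.199 = 77.6 cfs.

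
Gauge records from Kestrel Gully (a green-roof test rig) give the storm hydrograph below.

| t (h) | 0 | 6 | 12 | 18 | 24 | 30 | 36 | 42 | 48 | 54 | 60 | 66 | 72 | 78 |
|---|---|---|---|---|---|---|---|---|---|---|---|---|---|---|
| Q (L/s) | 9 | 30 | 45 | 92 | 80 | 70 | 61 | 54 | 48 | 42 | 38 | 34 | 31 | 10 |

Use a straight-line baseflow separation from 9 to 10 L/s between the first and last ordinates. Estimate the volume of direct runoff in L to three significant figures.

V ≈ 1.10 × 10^7 L

Direct-runoff ordinates (Q − Q_b): 0.00, 20.92, 35.85, 82.77, 70.69, 60.62, 51.54, 44.46, 38.38, 32.31, 28.23, 24.15, 21.08, 0.00 L/s.
ΣQ_DR = 511.0 L/s.
With Δt = 6 h = 21600 s, V = ΣQ_DR · Δt = 511.0 × 21600 = 1.10 × 10^7 L.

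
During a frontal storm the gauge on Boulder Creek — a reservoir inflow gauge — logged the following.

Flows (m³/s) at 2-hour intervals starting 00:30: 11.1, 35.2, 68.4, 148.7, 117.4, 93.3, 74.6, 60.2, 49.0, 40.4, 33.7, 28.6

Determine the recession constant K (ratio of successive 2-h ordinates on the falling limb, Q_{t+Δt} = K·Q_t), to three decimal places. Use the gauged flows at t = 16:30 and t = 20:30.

K ≈ 0.829

Using the recession-limb readings at t = 16:30 and t = 20:30: Q falls from 49.0 to 33.7 m³/s over 2 intervals.
K = (Q₂/Q₁)^(1/2) = (33.7/49.0)^(1/2) = 0.829.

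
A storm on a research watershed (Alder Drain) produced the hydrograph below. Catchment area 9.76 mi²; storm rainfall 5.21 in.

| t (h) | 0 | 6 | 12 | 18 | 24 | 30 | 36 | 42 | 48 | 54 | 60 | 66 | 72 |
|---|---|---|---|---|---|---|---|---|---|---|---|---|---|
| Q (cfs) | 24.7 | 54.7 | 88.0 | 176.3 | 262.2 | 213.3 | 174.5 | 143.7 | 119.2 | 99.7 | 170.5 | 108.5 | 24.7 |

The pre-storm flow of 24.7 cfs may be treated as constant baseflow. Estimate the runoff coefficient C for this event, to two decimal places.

C ≈ 0.24

ΣQ_DR = 1339 cfs; V = ΣQ_DR·Δt = 2.892 × 10^7 ft³.
Runoff depth d = V / A = 1.275 in.
C = d / P = 1.275 / 5.21 = 0.24.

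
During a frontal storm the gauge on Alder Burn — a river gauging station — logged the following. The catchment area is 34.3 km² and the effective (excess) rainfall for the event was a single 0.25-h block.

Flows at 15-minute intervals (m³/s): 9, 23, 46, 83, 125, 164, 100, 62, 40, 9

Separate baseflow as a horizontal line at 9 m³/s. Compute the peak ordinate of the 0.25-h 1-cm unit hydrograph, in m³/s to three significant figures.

Direct runoff: 0.0, 14.0, 37.0, 74.0, 116.0, 155.0, 91.0, 53.0, 31.0, 0.0 m³/s; ΣQ_DR = 571.0 m³/s, peak = 155.0 m³/s.
Runoff depth d = ΣQ_DR·Δt / A = 571.0 × 900 / (34.3 km²) = 14.98 mm.
The 1-cm UH is the DRH scaled by (10 mm)/d, so U_p = 155.0 × 10/14.98 = 103 m³/s.

U_p ≈ 103 m³/s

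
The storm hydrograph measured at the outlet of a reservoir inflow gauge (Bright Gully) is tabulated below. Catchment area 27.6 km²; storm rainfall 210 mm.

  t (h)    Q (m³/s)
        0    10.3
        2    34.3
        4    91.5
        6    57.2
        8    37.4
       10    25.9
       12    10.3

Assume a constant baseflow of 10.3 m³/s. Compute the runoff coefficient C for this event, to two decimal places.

ΣQ_DR = 194.8 m³/s; V = ΣQ_DR·Δt = 1.403 × 10^6 m³.
Runoff depth d = V / A = 50.82 mm.
C = d / P = 50.82 / 210 = 0.24.

C ≈ 0.24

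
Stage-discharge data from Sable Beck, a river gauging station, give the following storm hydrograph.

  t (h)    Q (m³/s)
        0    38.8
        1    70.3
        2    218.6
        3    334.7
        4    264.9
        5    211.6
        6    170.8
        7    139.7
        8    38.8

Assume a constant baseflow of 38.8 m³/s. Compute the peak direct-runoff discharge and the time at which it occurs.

Q_p = 295.9 m³/s at t = 3 h

Subtracting baseflow gives direct-runoff ordinates: 0.0, 31.5, 179.8, 295.9, 226.1, 172.8, 132.0, 100.9, 0.0 m³/s.
The maximum is 295.9 m³/s, occurring at the reading for t = 3 h.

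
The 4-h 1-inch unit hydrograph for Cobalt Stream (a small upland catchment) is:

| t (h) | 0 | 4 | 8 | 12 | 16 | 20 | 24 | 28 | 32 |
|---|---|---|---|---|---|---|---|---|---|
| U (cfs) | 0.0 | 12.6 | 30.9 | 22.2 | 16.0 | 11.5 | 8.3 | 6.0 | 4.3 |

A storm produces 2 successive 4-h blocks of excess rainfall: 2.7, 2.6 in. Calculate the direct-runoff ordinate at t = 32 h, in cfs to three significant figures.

By discrete convolution, Q_j = Σ (P_i / 1 in) · U_{j−i}.
At t = 32 h (j=8): Q = (2.7/1)·4.3 + (2.6/1)·6.0 = 27.2 cfs.

Q ≈ 27.2 cfs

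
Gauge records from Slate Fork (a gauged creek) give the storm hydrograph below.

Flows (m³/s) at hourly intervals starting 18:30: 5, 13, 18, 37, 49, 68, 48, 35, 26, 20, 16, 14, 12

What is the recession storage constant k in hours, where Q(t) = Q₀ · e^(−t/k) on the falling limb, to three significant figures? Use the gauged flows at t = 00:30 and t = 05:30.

On the falling limb, Q drops from 48 to 14 m³/s between t = 00:30 and t = 05:30 (Δt = 5 h).
k = −Δt / ln(Q₂/Q₁) = −5 / ln(14/48) = 4.06 h.

k ≈ 4.06 h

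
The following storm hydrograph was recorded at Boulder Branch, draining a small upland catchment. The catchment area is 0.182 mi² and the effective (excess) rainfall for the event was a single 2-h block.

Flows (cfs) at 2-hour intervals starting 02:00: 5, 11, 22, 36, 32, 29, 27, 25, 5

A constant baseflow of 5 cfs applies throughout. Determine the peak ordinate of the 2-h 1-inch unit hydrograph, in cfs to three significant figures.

U_p ≈ 12.4 cfs

Direct runoff: 0.0, 6.0, 17.0, 31.0, 27.0, 24.0, 22.0, 20.0, 0.0 cfs; ΣQ_DR = 147.0 cfs, peak = 31.0 cfs.
Runoff depth d = ΣQ_DR·Δt / A = 147.0 × 7200 / (0.182 mi²) = 2.503 in.
The 1-inch UH is the DRH scaled by (1 in)/d, so U_p = 31.0 × 1/2.503 = 12.4 cfs.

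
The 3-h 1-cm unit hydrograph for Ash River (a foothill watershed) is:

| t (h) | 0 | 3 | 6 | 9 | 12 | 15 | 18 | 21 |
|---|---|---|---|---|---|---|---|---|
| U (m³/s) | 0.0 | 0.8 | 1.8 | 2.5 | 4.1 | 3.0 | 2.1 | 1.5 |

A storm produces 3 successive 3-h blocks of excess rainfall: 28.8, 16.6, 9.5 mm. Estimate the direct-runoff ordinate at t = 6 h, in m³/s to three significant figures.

Q ≈ 6.51 m³/s

By discrete convolution, Q_j = Σ (P_i / 10 mm) · U_{j−i}.
At t = 6 h (j=2): Q = (28.8/10)·1.8 + (16.6/10)·0.8 + (9.5/10)·0.0 = 6.51 m³/s.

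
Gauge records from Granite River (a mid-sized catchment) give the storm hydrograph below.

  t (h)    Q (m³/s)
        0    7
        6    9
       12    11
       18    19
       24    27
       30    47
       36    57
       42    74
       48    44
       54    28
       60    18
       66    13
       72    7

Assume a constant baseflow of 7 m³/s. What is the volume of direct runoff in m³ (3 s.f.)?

Direct-runoff ordinates (Q − Q_b): 0.0, 2.0, 4.0, 12.0, 20.0, 40.0, 50.0, 67.0, 37.0, 21.0, 11.0, 6.0, 0.0 m³/s.
ΣQ_DR = 270.0 m³/s.
With Δt = 6 h = 21600 s, V = ΣQ_DR · Δt = 270.0 × 21600 = 5.83 × 10^6 m³.

V ≈ 5.83 × 10^6 m³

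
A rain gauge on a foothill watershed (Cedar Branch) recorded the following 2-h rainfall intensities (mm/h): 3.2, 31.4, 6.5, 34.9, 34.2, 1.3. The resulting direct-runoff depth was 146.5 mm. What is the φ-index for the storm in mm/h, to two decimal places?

φ ≈ 9.08 mm/h

Only the 3 blocks with intensity above φ contribute runoff: 31.4, 34.9, 34.2 mm/h.
Σ(I−φ)·Δt = d  ⇒  (31.4+34.9+34.2 − 3φ)·2 = 146.5
φ = (100.5 − 146.5/2) / 3 = 9.08 mm/h.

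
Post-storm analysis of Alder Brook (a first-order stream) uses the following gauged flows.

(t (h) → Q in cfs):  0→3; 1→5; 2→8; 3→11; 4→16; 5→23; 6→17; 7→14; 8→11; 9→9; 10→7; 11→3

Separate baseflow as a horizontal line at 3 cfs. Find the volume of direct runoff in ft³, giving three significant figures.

Direct-runoff ordinates (Q − Q_b): 0.0, 2.0, 5.0, 8.0, 13.0, 20.0, 14.0, 11.0, 8.0, 6.0, 4.0, 0.0 cfs.
ΣQ_DR = 91.00 cfs.
With Δt = 1 h = 3600 s, V = ΣQ_DR · Δt = 91.00 × 3600 = 3.28 × 10^5 ft³.

V ≈ 3.28 × 10^5 ft³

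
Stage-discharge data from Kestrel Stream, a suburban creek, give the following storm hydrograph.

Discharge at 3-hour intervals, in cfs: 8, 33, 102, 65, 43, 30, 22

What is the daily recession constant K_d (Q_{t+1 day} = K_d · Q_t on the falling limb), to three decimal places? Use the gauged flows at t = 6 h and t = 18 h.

Between t = 6 h and t = 18 h the flow falls from 102 to 22 cfs over 4×3 h = 12 h.
Per-interval ratio K = (22/102)^(1/4) = 0.6815; K_d = K^(24/3) = 0.047.

K_d ≈ 0.047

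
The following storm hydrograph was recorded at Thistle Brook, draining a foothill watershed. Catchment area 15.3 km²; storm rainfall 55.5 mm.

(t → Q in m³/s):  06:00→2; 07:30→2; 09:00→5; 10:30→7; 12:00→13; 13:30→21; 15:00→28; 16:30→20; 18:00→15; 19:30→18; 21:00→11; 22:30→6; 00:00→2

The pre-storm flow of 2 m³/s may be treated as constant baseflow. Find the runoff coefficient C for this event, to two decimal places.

C ≈ 0.79

ΣQ_DR = 124.0 m³/s; V = ΣQ_DR·Δt = 6.696 × 10^5 m³.
Runoff depth d = V / A = 43.76 mm.
C = d / P = 43.76 / 55.5 = 0.79.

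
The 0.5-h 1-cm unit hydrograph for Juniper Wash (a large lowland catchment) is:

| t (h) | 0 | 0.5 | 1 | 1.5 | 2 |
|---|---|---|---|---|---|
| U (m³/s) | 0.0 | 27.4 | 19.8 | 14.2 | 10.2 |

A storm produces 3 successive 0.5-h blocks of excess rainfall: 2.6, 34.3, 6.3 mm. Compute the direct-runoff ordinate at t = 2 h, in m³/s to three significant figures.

Q ≈ 63.8 m³/s

By discrete convolution, Q_j = Σ (P_i / 10 mm) · U_{j−i}.
At t = 2 h (j=4): Q = (2.6/10)·10.2 + (34.3/10)·14.2 + (6.3/10)·19.8 = 63.8 m³/s.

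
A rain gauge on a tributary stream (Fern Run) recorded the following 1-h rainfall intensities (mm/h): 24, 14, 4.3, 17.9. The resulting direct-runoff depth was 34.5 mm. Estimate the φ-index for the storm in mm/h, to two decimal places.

Only the 3 blocks with intensity above φ contribute runoff: 24, 14, 17.9 mm/h.
Σ(I−φ)·Δt = d  ⇒  (24+14+17.9 − 3φ)·1 = 34.5
φ = (55.90 − 34.5/1) / 3 = 7.13 mm/h.

φ ≈ 7.13 mm/h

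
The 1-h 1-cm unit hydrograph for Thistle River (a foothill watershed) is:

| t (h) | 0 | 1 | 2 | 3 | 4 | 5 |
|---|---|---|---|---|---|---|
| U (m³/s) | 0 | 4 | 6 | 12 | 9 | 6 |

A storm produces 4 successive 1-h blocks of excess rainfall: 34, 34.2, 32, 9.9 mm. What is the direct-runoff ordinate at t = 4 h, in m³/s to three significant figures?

By discrete convolution, Q_j = Σ (P_i / 10 mm) · U_{j−i}.
At t = 4 h (j=4): Q = (34/10)·9 + (34.2/10)·12 + (32/10)·6 + (9.9/10)·4 = 94.8 m³/s.

Q ≈ 94.8 m³/s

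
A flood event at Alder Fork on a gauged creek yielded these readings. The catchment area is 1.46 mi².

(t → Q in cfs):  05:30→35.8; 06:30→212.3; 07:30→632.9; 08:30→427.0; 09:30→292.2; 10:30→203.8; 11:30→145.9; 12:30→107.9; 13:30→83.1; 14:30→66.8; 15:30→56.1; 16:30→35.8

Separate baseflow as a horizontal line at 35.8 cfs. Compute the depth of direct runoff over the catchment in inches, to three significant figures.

d ≈ 1.98 in

Direct runoff: 0.0, 176.5, 597.1, 391.2, 256.4, 168.0, 110.1, 72.1, 47.3, 31.0, 20.3, 0.0 cfs; ΣQ_DR = 1870 cfs.
V = ΣQ_DR · Δt = 1870 × 3600 s = 6.732 × 10^6 ft³.
Over A = 1.46 mi², depth = V / A = 1.98 in.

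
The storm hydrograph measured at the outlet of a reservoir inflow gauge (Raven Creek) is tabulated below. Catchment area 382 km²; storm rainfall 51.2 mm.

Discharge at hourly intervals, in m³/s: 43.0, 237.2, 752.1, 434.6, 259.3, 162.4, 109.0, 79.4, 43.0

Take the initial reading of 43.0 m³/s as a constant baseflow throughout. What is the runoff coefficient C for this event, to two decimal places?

ΣQ_DR = 1733 m³/s; V = ΣQ_DR·Δt = 6.239 × 10^6 m³.
Runoff depth d = V / A = 16.33 mm.
C = d / P = 16.33 / 51.2 = 0.32.

C ≈ 0.32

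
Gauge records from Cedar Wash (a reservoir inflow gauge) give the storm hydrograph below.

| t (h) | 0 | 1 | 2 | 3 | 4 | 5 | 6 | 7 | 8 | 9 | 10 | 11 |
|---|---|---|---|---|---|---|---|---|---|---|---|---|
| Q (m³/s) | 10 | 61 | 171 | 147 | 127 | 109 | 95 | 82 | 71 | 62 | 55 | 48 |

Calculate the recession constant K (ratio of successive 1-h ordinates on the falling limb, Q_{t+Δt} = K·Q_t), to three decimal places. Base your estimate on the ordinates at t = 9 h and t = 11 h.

Using the recession-limb readings at t = 9 h and t = 11 h: Q falls from 62 to 48 m³/s over 2 intervals.
K = (Q₂/Q₁)^(1/2) = (48/62)^(1/2) = 0.880.

K ≈ 0.880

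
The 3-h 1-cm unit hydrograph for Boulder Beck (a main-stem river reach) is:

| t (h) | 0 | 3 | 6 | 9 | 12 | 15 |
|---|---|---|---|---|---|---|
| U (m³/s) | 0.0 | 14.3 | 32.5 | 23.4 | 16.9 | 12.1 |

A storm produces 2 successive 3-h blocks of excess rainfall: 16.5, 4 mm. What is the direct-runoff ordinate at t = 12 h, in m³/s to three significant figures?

By discrete convolution, Q_j = Σ (P_i / 10 mm) · U_{j−i}.
At t = 12 h (j=4): Q = (16.5/10)·16.9 + (4/10)·23.4 = 37.2 m³/s.

Q ≈ 37.2 m³/s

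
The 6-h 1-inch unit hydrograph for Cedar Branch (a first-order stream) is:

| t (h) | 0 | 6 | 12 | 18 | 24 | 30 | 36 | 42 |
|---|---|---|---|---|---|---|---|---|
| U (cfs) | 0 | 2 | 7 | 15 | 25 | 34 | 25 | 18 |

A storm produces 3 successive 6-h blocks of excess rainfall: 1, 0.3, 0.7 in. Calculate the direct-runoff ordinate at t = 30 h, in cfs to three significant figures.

By discrete convolution, Q_j = Σ (P_i / 1 in) · U_{j−i}.
At t = 30 h (j=5): Q = (1/1)·34 + (0.3/1)·25 + (0.7/1)·15 = 52.0 cfs.

Q ≈ 52.0 cfs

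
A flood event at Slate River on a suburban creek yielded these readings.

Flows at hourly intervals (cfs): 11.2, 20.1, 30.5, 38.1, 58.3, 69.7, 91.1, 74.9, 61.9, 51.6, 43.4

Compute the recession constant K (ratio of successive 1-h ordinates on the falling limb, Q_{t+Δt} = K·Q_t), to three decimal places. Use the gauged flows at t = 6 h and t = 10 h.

K ≈ 0.831

Using the recession-limb readings at t = 6 h and t = 10 h: Q falls from 91.1 to 43.4 cfs over 4 intervals.
K = (Q₂/Q₁)^(1/4) = (43.4/91.1)^(1/4) = 0.831.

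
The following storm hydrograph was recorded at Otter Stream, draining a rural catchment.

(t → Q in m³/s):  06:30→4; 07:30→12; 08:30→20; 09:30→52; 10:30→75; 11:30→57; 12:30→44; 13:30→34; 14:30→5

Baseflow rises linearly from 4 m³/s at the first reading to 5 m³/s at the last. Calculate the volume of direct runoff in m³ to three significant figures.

V ≈ 9.45 × 10^5 m³

Direct-runoff ordinates (Q − Q_b): 0.00, 7.88, 15.75, 47.62, 70.50, 52.38, 39.25, 29.12, 0.00 m³/s.
ΣQ_DR = 262.5 m³/s.
With Δt = 1 h = 3600 s, V = ΣQ_DR · Δt = 262.5 × 3600 = 9.45 × 10^5 m³.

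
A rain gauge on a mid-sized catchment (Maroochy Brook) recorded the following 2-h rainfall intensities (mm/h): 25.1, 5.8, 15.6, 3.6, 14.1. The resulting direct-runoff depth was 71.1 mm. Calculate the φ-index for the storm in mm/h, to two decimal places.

φ ≈ 6.42 mm/h

Only the 3 blocks with intensity above φ contribute runoff: 25.1, 15.6, 14.1 mm/h.
Σ(I−φ)·Δt = d  ⇒  (25.1+15.6+14.1 − 3φ)·2 = 71.1
φ = (54.80 − 71.1/2) / 3 = 6.42 mm/h.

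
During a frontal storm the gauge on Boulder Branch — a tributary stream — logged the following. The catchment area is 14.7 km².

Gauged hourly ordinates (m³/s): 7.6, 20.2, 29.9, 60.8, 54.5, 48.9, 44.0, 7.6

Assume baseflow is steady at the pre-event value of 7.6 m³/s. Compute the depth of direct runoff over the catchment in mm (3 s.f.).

Direct runoff: 0.0, 12.6, 22.3, 53.2, 46.9, 41.3, 36.4, 0.0 m³/s; ΣQ_DR = 212.7 m³/s.
V = ΣQ_DR · Δt = 212.7 × 3600 s = 7.657 × 10^5 m³.
Over A = 14.7 km², depth = V / A = 52.1 mm.

d ≈ 52.1 mm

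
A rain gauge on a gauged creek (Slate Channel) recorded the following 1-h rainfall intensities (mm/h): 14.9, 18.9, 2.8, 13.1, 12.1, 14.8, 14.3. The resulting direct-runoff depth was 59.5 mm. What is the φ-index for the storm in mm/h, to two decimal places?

φ ≈ 4.77 mm/h

Only the 6 blocks with intensity above φ contribute runoff: 14.9, 18.9, 13.1, 12.1, 14.8, 14.3 mm/h.
Σ(I−φ)·Δt = d  ⇒  (14.9+18.9+13.1+12.1+14.8+14.3 − 6φ)·1 = 59.5
φ = (88.10 − 59.5/1) / 6 = 4.77 mm/h.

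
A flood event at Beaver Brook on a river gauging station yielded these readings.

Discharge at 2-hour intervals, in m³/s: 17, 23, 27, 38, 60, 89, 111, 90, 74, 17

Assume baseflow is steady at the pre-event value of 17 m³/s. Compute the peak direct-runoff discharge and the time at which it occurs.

Subtracting baseflow gives direct-runoff ordinates: 0.0, 6.0, 10.0, 21.0, 43.0, 72.0, 94.0, 73.0, 57.0, 0.0 m³/s.
The maximum is 94.0 m³/s, occurring at the reading for t = 12 h.

Q_p = 94.0 m³/s at t = 12 h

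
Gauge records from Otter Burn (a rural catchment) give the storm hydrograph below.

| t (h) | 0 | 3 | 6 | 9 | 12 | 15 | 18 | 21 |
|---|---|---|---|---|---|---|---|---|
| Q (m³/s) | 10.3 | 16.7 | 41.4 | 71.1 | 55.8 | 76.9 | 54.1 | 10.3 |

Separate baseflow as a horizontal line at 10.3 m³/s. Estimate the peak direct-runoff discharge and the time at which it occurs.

Q_p = 66.6 m³/s at t = 15 h

Subtracting baseflow gives direct-runoff ordinates: 0.0, 6.4, 31.1, 60.8, 45.5, 66.6, 43.8, 0.0 m³/s.
The maximum is 66.6 m³/s, occurring at the reading for t = 15 h.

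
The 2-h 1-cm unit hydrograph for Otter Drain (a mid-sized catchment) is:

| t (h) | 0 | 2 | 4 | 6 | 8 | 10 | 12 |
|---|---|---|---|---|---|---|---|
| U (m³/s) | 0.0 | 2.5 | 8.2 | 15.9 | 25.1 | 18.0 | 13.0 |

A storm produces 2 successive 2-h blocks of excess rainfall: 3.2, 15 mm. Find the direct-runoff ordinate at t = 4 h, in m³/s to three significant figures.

Q ≈ 6.37 m³/s

By discrete convolution, Q_j = Σ (P_i / 10 mm) · U_{j−i}.
At t = 4 h (j=2): Q = (3.2/10)·8.2 + (15/10)·2.5 = 6.37 m³/s.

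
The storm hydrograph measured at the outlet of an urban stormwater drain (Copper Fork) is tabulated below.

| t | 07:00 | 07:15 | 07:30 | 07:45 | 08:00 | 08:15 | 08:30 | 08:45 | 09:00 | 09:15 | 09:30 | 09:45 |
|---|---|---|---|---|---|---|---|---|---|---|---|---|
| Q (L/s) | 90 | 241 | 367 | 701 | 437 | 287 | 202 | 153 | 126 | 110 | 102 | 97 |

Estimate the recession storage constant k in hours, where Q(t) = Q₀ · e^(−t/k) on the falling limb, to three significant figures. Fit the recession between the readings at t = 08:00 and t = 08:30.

k ≈ 0.648 h

On the falling limb, Q drops from 437 to 202 L/s between t = 08:00 and t = 08:30 (Δt = 0.5 h).
k = −Δt / ln(Q₂/Q₁) = −0.5 / ln(202/437) = 0.648 h.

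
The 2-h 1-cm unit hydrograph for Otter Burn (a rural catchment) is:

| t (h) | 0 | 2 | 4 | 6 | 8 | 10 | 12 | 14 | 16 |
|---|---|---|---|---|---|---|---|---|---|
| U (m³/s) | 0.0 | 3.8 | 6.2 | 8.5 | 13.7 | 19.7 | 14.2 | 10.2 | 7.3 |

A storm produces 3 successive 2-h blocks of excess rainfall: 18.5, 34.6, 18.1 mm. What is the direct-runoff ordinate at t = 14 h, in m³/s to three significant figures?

Q ≈ 104 m³/s

By discrete convolution, Q_j = Σ (P_i / 10 mm) · U_{j−i}.
At t = 14 h (j=7): Q = (18.5/10)·10.2 + (34.6/10)·14.2 + (18.1/10)·19.7 = 104 m³/s.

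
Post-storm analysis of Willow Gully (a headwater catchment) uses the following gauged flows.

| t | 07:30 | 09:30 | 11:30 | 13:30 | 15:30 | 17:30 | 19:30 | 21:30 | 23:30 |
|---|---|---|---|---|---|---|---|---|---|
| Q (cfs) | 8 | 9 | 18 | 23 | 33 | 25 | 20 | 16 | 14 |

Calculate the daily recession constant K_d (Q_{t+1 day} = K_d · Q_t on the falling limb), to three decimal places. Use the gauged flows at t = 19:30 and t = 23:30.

K_d ≈ 0.118

Between t = 19:30 and t = 23:30 the flow falls from 20 to 14 cfs over 2×2 h = 4 h.
Per-interval ratio K = (14/20)^(1/2) = 0.8367; K_d = K^(24/2) = 0.118.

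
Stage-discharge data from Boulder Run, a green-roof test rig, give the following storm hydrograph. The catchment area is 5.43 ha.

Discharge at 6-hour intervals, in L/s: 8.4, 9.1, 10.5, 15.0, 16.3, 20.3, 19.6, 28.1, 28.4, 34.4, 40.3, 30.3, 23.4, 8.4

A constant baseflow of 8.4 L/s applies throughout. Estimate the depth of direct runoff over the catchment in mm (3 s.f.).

Direct runoff: 0.0, 0.7, 2.1, 6.6, 7.9, 11.9, 11.2, 19.7, 20.0, 26.0, 31.9, 21.9, 15.0, 0.0 L/s; ΣQ_DR = 174.9 L/s.
V = ΣQ_DR · Δt = 174.9 × 21600 s = 3.778 × 10^6 L.
Over A = 5.43 ha, depth = V / A = 69.6 mm.

d ≈ 69.6 mm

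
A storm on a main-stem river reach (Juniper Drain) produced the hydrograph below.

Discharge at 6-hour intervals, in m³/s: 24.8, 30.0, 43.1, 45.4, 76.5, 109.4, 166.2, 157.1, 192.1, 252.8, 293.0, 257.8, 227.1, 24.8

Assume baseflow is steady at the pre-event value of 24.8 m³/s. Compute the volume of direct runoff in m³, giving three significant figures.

V ≈ 3.35 × 10^7 m³

Direct-runoff ordinates (Q − Q_b): 0.0, 5.2, 18.3, 20.6, 51.7, 84.6, 141.4, 132.3, 167.3, 228.0, 268.2, 233.0, 202.3, 0.0 m³/s.
ΣQ_DR = 1553 m³/s.
With Δt = 6 h = 21600 s, V = ΣQ_DR · Δt = 1553 × 21600 = 3.35 × 10^7 m³.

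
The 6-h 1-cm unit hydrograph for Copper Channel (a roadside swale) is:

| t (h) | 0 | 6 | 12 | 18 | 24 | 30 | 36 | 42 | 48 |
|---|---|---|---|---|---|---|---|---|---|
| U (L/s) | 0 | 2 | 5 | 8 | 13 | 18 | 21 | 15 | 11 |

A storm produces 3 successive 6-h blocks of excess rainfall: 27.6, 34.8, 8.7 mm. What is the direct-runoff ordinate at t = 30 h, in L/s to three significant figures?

Q ≈ 102 L/s

By discrete convolution, Q_j = Σ (P_i / 10 mm) · U_{j−i}.
At t = 30 h (j=5): Q = (27.6/10)·18 + (34.8/10)·13 + (8.7/10)·8 = 102 L/s.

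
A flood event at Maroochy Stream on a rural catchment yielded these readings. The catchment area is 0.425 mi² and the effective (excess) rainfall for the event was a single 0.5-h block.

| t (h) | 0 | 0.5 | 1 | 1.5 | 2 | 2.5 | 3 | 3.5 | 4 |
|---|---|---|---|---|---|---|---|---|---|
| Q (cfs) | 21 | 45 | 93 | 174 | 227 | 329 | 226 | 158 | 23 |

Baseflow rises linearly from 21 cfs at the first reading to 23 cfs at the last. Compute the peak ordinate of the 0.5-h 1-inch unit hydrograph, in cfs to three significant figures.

Direct runoff: 0.00, 23.75, 71.50, 152.25, 205.00, 306.75, 203.50, 135.25, 0.00 cfs; ΣQ_DR = 1098 cfs, peak = 306.75 cfs.
Runoff depth d = ΣQ_DR·Δt / A = 1098 × 1800 / (0.425 mi²) = 2.002 in.
The 1-inch UH is the DRH scaled by (1 in)/d, so U_p = 306.75 × 1/2.002 = 153 cfs.

U_p ≈ 153 cfs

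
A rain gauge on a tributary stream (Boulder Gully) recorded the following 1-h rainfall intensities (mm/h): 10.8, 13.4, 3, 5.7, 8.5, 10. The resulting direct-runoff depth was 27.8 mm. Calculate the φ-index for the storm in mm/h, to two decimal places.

φ ≈ 4.12 mm/h

Only the 5 blocks with intensity above φ contribute runoff: 10.8, 13.4, 5.7, 8.5, 10 mm/h.
Σ(I−φ)·Δt = d  ⇒  (10.8+13.4+5.7+8.5+10 − 5φ)·1 = 27.8
φ = (48.40 − 27.8/1) / 5 = 4.12 mm/h.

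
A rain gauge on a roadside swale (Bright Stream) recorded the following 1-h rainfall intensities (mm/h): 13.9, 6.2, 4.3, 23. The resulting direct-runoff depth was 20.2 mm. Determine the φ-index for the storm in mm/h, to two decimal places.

Only the 2 blocks with intensity above φ contribute runoff: 13.9, 23 mm/h.
Σ(I−φ)·Δt = d  ⇒  (13.9+23 − 2φ)·1 = 20.2
φ = (36.90 − 20.2/1) / 2 = 8.35 mm/h.

φ ≈ 8.35 mm/h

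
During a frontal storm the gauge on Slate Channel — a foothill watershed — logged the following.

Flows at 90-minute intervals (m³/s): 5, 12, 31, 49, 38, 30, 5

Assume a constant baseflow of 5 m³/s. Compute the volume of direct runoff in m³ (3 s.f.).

V ≈ 7.29 × 10^5 m³

Direct-runoff ordinates (Q − Q_b): 0.0, 7.0, 26.0, 44.0, 33.0, 25.0, 0.0 m³/s.
ΣQ_DR = 135.0 m³/s.
With Δt = 1.5 h = 5400 s, V = ΣQ_DR · Δt = 135.0 × 5400 = 7.29 × 10^5 m³.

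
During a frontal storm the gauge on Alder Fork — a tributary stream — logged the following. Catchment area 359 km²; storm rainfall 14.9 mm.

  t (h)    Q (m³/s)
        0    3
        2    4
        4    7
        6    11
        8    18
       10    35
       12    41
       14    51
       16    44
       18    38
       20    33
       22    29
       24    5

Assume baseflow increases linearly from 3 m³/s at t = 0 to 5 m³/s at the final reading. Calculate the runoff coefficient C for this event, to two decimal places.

C ≈ 0.36

ΣQ_DR = 267.0 m³/s; V = ΣQ_DR·Δt = 1.922 × 10^6 m³.
Runoff depth d = V / A = 5.355 mm.
C = d / P = 5.355 / 14.9 = 0.36.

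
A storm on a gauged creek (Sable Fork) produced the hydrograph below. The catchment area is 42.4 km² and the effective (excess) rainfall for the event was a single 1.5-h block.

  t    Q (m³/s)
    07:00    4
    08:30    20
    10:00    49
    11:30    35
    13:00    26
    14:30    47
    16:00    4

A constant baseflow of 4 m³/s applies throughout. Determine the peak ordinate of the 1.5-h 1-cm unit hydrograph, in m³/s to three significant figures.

U_p ≈ 22.5 m³/s

Direct runoff: 0.0, 16.0, 45.0, 31.0, 22.0, 43.0, 0.0 m³/s; ΣQ_DR = 157.0 m³/s, peak = 45.0 m³/s.
Runoff depth d = ΣQ_DR·Δt / A = 157.0 × 5400 / (42.4 km²) = 20.00 mm.
The 1-cm UH is the DRH scaled by (10 mm)/d, so U_p = 45.0 × 10/20.00 = 22.5 m³/s.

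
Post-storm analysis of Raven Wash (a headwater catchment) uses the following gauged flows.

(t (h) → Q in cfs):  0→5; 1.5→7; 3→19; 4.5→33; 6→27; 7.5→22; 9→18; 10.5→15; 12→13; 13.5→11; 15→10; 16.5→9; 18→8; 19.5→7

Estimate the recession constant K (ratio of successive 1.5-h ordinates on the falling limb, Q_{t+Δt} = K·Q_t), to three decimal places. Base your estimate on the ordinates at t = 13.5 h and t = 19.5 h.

K ≈ 0.893

Using the recession-limb readings at t = 13.5 h and t = 19.5 h: Q falls from 11 to 7 cfs over 4 intervals.
K = (Q₂/Q₁)^(1/4) = (7/11)^(1/4) = 0.893.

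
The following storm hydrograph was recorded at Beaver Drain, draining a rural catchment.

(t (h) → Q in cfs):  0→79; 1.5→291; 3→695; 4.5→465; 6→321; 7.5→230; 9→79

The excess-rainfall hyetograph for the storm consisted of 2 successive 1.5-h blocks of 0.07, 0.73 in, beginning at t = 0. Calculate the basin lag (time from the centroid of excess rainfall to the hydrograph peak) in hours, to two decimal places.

t_L ≈ 0.88 h

Centroid of excess rainfall: t_c = Σ P_i·t̄_i / ΣP_i = 2.1187 h (block centres at 0.75, 2.25 h).
Hydrograph peak occurs at t = 3 h, so basin lag t_L = 3 − 2.1187 = 0.88 h.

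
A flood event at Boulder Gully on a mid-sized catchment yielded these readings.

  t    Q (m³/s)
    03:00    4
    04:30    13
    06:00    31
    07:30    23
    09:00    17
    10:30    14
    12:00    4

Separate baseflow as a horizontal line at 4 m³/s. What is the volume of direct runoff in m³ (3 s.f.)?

Direct-runoff ordinates (Q − Q_b): 0.0, 9.0, 27.0, 19.0, 13.0, 10.0, 0.0 m³/s.
ΣQ_DR = 78.00 m³/s.
With Δt = 1.5 h = 5400 s, V = ΣQ_DR · Δt = 78.00 × 5400 = 4.21 × 10^5 m³.

V ≈ 4.21 × 10^5 m³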